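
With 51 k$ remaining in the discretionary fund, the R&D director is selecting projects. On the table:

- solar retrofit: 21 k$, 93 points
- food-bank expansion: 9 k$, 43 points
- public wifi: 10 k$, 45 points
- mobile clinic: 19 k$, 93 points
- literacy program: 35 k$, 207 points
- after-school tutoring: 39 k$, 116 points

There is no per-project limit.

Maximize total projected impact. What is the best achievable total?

Ranking by ratio (projected impact/k$): literacy program 5.91, mobile clinic 4.89, food-bank expansion 4.78, public wifi 4.50.
Filling by ratio: food-bank expansion + literacy program for 250, with 7 k$ left unused.
Replace food-bank expansion with public wifi: the trade gains 2 net, giving 252 at 45 k$.
Nothing else within 51 k$ beats 252.

252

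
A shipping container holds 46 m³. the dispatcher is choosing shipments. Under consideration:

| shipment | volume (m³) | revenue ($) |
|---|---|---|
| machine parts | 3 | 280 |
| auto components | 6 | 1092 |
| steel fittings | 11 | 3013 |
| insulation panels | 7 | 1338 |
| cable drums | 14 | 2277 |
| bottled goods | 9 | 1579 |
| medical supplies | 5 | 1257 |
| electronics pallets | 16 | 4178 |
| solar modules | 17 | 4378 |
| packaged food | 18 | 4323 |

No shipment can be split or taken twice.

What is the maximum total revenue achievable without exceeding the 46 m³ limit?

11714

Greedy by ratio would take steel fittings + electronics pallets + solar modules: 44 m³ used, total 11569.
Dropping electronics pallets frees 16 m³; slotting in packaged food (18 m³) lifts the total to 11714 at 46 m³.
No other feasible combination exceeds 11714.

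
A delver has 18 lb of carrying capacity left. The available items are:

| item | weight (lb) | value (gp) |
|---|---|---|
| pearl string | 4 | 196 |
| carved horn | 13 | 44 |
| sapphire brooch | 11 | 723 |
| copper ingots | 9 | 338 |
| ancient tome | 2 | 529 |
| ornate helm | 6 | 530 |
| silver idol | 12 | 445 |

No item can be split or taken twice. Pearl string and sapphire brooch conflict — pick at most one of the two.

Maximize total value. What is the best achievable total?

1397

The ratio heuristic lands on pearl string + ancient tome + ornate helm (1255) but leaves 6 lb idle.
Replace pearl string with copper ingots: the trade gains 142 net, giving 1397 at 17 lb.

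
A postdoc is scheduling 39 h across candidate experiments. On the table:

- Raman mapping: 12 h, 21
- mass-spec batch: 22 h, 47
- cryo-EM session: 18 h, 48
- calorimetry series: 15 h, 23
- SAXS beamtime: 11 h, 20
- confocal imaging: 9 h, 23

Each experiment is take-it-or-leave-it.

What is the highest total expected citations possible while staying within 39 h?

By expected citations per h: cryo-EM session 2.67, confocal imaging 2.56, mass-spec batch 2.14 lead.
Greedy by ratio would take cryo-EM session + SAXS beamtime + confocal imaging: 38 h used, total 91.
Replace SAXS beamtime with Raman mapping: the trade gains 1 net, giving 92 at 39 h.
Runner-up cryo-EM session + SAXS beamtime + confocal imaging tops out at 91.

92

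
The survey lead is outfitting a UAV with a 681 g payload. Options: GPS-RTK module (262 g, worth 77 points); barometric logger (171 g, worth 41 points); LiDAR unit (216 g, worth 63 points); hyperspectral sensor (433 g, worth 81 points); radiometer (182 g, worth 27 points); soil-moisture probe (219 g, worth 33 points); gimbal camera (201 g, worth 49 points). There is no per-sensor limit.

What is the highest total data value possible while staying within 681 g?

Greedy by ratio would take 2×GPS-RTK module: 524 g used, total 154.
Replace GPS-RTK module with LiDAR unit + gimbal camera: the trade gains 35 net, giving 189 at 679 g.
The spare 2 g is too small for any remaining sensor, and no exchange beats 189.

189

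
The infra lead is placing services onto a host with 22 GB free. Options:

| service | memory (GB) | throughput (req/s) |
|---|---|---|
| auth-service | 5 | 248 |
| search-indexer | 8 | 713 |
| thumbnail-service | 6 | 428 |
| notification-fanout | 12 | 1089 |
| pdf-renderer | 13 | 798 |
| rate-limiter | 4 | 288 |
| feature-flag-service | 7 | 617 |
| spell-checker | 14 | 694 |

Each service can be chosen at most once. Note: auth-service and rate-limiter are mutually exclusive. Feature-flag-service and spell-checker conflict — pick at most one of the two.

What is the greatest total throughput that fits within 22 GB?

Taking the top-ratio services first gives search-indexer + notification-fanout for 1802 (20 GB).
Replace search-indexer with thumbnail-service + rate-limiter: the trade gains 3 net, giving 1805 at 22 GB.
Runner-up search-indexer + notification-fanout tops out at 1802.

1805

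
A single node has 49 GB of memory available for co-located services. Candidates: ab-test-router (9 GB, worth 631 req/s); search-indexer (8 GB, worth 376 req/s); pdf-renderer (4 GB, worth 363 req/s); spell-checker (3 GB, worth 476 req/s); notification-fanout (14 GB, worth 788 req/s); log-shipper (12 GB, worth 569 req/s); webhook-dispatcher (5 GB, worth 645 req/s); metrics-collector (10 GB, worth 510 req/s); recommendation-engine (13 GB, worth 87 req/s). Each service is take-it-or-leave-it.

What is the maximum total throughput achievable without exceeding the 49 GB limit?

3472

The ratio heuristic lands on ab-test-router + pdf-renderer + spell-checker + notification-fanout + webhook-dispatcher + metrics-collector (3413) but leaves 4 GB idle.
Dropping metrics-collector frees 10 GB; slotting in log-shipper (12 GB) lifts the total to 3472 at 47 GB.
That's the maximum — no swap from here does better than 3472.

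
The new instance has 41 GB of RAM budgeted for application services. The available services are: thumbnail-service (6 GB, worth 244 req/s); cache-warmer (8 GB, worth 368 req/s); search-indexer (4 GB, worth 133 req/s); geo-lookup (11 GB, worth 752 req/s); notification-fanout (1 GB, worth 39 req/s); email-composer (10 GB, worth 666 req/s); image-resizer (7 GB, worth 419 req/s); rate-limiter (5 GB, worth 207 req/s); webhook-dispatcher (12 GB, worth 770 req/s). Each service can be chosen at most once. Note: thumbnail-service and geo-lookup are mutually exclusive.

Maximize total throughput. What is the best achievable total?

2646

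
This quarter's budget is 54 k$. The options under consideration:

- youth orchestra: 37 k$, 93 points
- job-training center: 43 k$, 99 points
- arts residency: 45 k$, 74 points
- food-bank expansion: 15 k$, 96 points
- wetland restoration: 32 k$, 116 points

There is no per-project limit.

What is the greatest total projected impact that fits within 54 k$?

288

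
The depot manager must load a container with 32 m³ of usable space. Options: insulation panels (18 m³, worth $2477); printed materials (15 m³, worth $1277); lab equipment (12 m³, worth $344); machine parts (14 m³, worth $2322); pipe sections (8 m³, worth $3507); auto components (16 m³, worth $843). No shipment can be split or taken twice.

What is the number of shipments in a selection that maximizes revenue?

2

The maximum revenue within 32 m³ is 5984.
For example insulation panels + pipe sections achieves it, using 26 m³.
Any selection reaching 5984 contains exactly 2 shipments.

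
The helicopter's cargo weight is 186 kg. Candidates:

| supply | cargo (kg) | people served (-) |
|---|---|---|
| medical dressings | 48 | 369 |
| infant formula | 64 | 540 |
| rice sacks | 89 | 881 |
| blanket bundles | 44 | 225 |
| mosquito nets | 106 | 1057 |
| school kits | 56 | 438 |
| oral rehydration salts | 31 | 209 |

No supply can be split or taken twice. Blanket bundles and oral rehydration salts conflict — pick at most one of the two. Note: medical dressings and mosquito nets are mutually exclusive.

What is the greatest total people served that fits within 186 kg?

1630

Filling by ratio: infant formula + mosquito nets for 1597, with 16 kg left unused.
The 106 kg tied up in mosquito nets is better spent on rice sacks + oral rehydration salts — total rises to 1630 (184 kg).
Runner-up infant formula + mosquito nets tops out at 1597.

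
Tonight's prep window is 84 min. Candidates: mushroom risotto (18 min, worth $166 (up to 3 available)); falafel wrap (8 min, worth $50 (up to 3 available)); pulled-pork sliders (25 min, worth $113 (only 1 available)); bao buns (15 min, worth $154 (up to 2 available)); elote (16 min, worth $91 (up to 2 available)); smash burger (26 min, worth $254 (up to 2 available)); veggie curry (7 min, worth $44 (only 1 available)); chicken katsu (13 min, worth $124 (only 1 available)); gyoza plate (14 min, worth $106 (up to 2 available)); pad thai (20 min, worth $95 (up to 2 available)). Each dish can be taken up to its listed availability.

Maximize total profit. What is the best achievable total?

816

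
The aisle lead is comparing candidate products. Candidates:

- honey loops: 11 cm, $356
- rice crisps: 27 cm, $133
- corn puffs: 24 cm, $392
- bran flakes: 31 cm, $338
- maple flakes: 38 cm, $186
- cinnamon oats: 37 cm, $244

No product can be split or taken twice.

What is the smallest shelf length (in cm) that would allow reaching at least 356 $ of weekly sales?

Need the lightest bundle worth ≥ 356.
honey loops: 356 weekly sales at 11 cm.
No combination under 11 cm hits 356.

11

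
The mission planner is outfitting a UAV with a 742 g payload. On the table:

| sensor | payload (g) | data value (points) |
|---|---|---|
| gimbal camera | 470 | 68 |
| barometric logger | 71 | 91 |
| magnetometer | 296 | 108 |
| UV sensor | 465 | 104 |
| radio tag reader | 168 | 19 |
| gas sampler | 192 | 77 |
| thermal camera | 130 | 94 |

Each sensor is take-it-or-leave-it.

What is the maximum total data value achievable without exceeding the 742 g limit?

Barometric logger + magnetometer + gas sampler + thermal camera uses 689 of the 742 g and totals 370.
The closest alternative, barometric logger + magnetometer + radio tag reader + thermal camera, reaches only 312.

370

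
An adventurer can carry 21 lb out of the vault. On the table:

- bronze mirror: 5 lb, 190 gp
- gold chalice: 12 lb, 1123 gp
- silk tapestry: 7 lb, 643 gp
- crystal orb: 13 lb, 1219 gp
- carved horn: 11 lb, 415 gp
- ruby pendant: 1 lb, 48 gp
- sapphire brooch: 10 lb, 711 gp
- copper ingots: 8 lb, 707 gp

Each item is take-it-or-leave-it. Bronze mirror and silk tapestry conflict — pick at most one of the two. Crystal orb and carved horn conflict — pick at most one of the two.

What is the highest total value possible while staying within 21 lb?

1926

By value per lb: crystal orb 93.77, gold chalice 93.58, silk tapestry 91.86, copper ingots 88.38 lead.
Greedy by ratio would take silk tapestry + crystal orb + ruby pendant: 21 lb used, total 1910.
Dropping silk tapestry and ruby pendant frees 8 lb; slotting in copper ingots (8 lb) lifts the total to 1926 at 21 lb.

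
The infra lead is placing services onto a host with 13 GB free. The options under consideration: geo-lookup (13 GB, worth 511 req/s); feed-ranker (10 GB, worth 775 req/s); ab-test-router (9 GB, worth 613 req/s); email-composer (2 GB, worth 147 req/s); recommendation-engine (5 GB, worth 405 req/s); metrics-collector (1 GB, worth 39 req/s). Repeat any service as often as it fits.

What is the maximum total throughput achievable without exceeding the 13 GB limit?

Best packing: email-composer + 2×recommendation-engine + metrics-collector — 13 GB, 996 total.
No other feasible combination exceeds 996.

996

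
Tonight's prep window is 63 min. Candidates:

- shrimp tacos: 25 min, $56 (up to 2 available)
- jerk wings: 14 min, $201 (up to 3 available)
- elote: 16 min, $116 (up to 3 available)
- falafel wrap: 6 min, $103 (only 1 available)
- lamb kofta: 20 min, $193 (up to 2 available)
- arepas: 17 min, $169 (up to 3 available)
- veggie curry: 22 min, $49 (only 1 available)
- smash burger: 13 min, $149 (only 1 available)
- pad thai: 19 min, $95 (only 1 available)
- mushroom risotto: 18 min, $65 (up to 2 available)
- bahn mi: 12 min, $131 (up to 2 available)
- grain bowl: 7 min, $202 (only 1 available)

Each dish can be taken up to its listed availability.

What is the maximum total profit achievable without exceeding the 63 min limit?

954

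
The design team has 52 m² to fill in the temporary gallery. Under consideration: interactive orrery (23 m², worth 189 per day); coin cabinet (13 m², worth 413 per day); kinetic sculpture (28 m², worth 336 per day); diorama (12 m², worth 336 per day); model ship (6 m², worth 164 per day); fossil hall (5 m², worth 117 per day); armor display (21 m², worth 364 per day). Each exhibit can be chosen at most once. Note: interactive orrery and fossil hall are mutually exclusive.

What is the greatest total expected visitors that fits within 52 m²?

1277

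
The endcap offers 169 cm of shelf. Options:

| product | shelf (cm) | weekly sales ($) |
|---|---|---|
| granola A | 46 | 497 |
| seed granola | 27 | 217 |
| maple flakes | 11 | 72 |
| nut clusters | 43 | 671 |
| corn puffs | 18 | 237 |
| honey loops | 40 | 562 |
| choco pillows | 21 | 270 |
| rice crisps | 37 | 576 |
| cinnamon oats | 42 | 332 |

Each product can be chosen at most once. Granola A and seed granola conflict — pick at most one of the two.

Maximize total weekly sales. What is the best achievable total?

2316

By weekly sales per cm: nut clusters 15.60, rice crisps 15.57, honey loops 14.05, corn puffs 13.17 lead.
Best packing: nut clusters + corn puffs + honey loops + choco pillows + rice crisps — 159 cm, 2316 total.
Next best is granola A + nut clusters + honey loops + rice crisps at 2306 (166 cm) — short by 10.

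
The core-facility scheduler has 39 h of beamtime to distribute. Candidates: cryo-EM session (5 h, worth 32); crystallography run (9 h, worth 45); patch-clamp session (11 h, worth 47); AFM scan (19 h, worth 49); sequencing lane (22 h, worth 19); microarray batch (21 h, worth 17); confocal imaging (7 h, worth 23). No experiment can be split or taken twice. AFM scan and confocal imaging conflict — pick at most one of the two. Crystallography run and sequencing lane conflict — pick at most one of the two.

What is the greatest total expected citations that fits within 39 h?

147

Ranking by ratio (expected citations/h): cryo-EM session 6.40, crystallography run 5.00, patch-clamp session 4.27, confocal imaging 3.29.
Taking cryo-EM session + crystallography run + patch-clamp session + confocal imaging: 32 h used, 147 in expected citations.
No other feasible combination exceeds 147.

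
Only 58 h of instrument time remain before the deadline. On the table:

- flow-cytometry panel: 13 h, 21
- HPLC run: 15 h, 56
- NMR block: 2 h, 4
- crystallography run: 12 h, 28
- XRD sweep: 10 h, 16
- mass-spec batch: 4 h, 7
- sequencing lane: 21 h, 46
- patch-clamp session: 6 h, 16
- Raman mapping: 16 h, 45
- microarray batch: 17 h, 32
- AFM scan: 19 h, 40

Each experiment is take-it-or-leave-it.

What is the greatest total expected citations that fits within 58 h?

163

Greedy by ratio would take HPLC run + NMR block + crystallography run + mass-spec batch + patch-clamp session + Raman mapping: 55 h used, total 156.
The 18 h tied up in NMR block and crystallography run and mass-spec batch is better spent on sequencing lane — total rises to 163 (58 h).
Runner-up HPLC run + NMR block + patch-clamp session + Raman mapping + AFM scan tops out at 161.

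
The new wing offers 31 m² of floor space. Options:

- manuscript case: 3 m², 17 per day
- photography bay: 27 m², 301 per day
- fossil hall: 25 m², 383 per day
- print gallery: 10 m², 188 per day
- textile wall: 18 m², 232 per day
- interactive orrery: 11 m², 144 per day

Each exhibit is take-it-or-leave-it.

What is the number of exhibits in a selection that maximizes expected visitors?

3

The maximum expected visitors within 31 m² is 437.
For example manuscript case + print gallery + textile wall achieves it, using 31 m².
Every optimal selection uses 3 exhibits.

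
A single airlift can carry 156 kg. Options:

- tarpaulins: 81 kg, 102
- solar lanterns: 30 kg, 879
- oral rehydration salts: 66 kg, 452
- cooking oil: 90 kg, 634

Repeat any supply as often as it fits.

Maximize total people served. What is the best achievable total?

Taking 5×solar lanterns: 150 kg used, 4395 in people served.
Every other selection either busts 156 kg or fails to beat 4395.

4395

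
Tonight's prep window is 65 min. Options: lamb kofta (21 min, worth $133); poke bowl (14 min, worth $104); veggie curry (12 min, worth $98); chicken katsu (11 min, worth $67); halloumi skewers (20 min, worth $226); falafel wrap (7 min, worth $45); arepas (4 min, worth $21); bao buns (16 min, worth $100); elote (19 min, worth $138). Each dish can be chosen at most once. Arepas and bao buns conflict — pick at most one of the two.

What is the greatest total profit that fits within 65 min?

566

By profit per min: halloumi skewers 11.30, veggie curry 8.17, poke bowl 7.43, elote 7.26 lead.
Poke bowl + veggie curry + halloumi skewers + elote uses 65 of the 65 min and totals 566.
Runner-up poke bowl + veggie curry + chicken katsu + halloumi skewers + falafel wrap tops out at 540.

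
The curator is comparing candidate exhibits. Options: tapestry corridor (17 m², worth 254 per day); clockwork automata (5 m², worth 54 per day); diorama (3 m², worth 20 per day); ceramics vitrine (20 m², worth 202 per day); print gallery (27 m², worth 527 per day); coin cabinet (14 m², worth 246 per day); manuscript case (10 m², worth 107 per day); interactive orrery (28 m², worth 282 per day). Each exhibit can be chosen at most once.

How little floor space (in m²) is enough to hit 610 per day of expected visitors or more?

Need the lightest bundle worth ≥ 610.
print gallery + manuscript case: 634 expected visitors at 37 m².
No combination under 37 m² hits 610.

37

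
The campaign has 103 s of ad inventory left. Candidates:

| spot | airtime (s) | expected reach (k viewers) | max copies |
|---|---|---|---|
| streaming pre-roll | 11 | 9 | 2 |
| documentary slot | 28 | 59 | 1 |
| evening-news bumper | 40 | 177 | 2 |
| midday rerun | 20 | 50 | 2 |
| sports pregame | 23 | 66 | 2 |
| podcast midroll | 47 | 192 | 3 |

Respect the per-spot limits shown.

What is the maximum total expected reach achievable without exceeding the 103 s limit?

Density check — evening-news bumper 4.42, podcast midroll 4.09, sports pregame 2.87, midday rerun 2.50 are the best per s.
The ratio ordering already packs tightly: 2×evening-news bumper + sports pregame, 103 s, 420.
That's the maximum — no swap from here does better than 420.

420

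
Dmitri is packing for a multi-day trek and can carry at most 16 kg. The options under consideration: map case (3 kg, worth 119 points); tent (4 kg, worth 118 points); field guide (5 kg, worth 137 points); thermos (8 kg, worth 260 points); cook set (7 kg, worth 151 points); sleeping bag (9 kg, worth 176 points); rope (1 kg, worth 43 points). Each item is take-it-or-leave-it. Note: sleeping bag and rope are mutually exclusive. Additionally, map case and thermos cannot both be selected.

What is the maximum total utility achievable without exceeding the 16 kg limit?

Thermos + cook set + rope uses 16 of the 16 kg and totals 454.

454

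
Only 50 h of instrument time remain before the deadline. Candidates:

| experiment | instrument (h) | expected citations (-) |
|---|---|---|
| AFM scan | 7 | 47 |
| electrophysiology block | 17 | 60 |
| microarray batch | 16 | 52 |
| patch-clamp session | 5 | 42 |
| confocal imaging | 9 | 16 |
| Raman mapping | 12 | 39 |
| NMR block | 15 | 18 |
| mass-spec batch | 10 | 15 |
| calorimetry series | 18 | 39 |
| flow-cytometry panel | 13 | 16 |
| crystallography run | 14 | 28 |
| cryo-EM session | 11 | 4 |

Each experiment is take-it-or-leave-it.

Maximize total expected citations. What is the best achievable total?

204

Ranking by ratio (expected citations/h): patch-clamp session 8.40, AFM scan 6.71, electrophysiology block 3.53, microarray batch 3.25.
A density-first pass picks AFM scan + electrophysiology block + microarray batch + patch-clamp session — 201 at 45 h.
The 16 h tied up in microarray batch is better spent on confocal imaging + Raman mapping — total rises to 204 (50 h).
Next best is AFM scan + electrophysiology block + microarray batch + patch-clamp session at 201 (45 h) — short by 3.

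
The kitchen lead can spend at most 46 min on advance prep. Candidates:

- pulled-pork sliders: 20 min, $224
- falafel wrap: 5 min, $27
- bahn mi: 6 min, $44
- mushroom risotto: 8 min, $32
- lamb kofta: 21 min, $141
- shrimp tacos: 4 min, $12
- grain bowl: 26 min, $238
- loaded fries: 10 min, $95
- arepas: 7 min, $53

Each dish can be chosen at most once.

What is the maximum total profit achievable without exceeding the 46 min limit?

Ranking by ratio (profit/min): pulled-pork sliders 11.20, loaded fries 9.50, grain bowl 9.15.
The ratio heuristic lands on pulled-pork sliders + bahn mi + loaded fries + arepas (416) but leaves 3 min idle.
Dropping bahn mi and loaded fries and arepas frees 23 min; slotting in grain bowl (26 min) lifts the total to 462 at 46 min.
That's the maximum — no swap from here does better than 462.

462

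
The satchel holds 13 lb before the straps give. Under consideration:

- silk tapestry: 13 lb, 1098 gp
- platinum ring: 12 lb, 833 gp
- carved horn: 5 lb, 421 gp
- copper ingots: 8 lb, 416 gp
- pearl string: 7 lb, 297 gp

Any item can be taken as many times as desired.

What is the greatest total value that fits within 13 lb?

1098

Taking silk tapestry: 13 lb used, 1098 in value.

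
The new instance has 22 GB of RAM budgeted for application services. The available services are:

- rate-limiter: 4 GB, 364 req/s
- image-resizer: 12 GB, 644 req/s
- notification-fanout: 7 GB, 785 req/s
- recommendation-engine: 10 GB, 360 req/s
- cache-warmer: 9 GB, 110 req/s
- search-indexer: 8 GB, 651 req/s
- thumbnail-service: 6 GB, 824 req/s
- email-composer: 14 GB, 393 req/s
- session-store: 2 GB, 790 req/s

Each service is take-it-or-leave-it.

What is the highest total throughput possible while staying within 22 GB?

2763

Best packing: rate-limiter + notification-fanout + thumbnail-service + session-store — 19 GB, 2763 total.
Next best is rate-limiter + search-indexer + thumbnail-service + session-store at 2629 (20 GB) — short by 134.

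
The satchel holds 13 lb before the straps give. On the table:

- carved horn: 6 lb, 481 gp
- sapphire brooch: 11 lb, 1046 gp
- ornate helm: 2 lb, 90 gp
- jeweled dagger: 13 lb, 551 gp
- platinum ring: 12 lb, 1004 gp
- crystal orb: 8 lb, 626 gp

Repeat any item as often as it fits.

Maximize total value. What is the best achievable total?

1136

Ranking by ratio (value/lb): sapphire brooch 95.09, platinum ring 83.67, carved horn 80.17, crystal orb 78.25.
Best packing: sapphire brooch + ornate helm — 13 lb, 1136 total.
Nothing else within 13 lb beats 1136.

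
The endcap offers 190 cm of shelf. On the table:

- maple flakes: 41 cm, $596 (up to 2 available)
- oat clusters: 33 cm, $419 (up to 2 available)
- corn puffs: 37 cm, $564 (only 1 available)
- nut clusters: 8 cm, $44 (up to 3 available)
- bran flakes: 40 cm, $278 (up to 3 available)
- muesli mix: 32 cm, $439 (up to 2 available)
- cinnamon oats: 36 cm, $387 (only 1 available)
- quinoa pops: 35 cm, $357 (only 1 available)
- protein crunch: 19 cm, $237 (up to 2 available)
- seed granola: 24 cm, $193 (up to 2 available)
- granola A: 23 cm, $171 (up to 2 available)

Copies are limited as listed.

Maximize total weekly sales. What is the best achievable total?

2669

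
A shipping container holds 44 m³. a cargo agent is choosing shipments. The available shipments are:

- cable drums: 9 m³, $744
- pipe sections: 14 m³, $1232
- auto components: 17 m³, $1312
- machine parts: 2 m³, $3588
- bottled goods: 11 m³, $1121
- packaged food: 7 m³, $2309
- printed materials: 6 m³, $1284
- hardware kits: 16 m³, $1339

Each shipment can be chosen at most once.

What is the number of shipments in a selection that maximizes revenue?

5

Best achievable revenue is 9641.
machine parts + bottled goods + packaged food + printed materials + hardware kits hits 9641 at 42 m³.
All optima have 5 shipments.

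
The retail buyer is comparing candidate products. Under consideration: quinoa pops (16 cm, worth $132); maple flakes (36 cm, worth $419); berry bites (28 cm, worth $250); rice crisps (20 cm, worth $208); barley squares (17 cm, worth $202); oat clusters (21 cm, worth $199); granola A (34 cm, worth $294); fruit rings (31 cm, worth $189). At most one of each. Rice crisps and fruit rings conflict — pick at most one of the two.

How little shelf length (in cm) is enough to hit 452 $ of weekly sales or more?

45

Need the lightest bundle worth ≥ 452.
berry bites + barley squares: 452 weekly sales at 45 cm.
Below 45 cm the best achievable stays under 452.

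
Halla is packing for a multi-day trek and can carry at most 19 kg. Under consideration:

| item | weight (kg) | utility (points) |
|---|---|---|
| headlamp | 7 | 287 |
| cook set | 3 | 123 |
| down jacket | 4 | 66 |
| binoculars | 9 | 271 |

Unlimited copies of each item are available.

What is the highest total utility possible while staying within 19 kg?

779

Ranking by ratio (utility/kg): headlamp 41.00, cook set 41.00, binoculars 30.11, down jacket 16.50.
Filling by ratio: 2×headlamp + cook set for 697, with 2 kg left unused.
The 7 kg tied up in headlamp is better spent on 3×cook set — total rises to 779 (19 kg).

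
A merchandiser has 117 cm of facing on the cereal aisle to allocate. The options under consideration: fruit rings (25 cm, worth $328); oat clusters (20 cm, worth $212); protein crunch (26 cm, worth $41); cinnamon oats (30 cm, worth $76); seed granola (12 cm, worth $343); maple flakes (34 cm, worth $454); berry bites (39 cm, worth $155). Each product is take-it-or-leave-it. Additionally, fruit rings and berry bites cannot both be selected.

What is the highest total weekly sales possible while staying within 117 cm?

1378

The ratio ordering already packs tightly: fruit rings + oat clusters + protein crunch + seed granola + maple flakes, 117 cm, 1378.
The closest alternative, fruit rings + oat clusters + seed granola + maple flakes, reaches only 1337.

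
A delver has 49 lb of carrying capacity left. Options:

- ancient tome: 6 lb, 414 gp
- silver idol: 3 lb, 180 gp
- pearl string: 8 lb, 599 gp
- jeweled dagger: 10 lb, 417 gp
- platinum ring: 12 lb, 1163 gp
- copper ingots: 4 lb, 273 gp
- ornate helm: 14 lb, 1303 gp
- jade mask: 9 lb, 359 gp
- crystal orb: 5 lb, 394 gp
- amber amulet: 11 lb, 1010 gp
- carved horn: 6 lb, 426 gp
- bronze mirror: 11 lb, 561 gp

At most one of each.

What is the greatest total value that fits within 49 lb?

A density-first pass picks platinum ring + ornate helm + crystal orb + amber amulet + carved horn — 4296 at 48 lb.
Dropping crystal orb and carved horn frees 11 lb; slotting in pearl string + copper ingots (12 lb) lifts the total to 4348 at 49 lb.
No other feasible combination exceeds 4348.

4348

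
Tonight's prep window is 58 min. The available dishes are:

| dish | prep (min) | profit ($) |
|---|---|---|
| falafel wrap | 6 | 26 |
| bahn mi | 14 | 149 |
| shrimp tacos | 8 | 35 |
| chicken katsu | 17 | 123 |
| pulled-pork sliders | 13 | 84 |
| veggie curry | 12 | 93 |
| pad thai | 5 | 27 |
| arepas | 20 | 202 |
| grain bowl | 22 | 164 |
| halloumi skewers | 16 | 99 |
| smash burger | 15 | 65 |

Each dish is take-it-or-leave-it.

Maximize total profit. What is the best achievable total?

Taking the top-ratio dishes first gives falafel wrap + bahn mi + veggie curry + pad thai + arepas for 497 (57 min).
Dropping falafel wrap and veggie curry and pad thai frees 23 min; slotting in grain bowl (22 min) lifts the total to 515 at 56 min.

515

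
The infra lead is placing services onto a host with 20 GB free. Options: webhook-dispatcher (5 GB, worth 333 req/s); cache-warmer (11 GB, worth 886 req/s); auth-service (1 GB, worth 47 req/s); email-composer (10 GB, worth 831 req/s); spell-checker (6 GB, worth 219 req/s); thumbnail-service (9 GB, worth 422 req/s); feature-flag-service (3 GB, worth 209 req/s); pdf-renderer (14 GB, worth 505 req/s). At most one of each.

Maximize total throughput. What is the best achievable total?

By throughput per GB: email-composer 83.10, cache-warmer 80.55, feature-flag-service 69.67 lead.
A density-first pass picks webhook-dispatcher + auth-service + email-composer + feature-flag-service — 1420 at 19 GB.
Dropping email-composer frees 10 GB; slotting in cache-warmer (11 GB) lifts the total to 1475 at 20 GB.

1475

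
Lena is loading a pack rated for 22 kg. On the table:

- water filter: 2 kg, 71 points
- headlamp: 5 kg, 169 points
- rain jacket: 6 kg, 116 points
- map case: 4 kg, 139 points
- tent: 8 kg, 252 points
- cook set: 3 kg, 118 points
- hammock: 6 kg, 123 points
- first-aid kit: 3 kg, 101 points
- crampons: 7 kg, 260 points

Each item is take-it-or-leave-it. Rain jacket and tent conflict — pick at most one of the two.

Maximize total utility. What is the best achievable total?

787

A density-first pass picks water filter + headlamp + map case + cook set + crampons — 757 at 21 kg.
Dropping water filter frees 2 kg; slotting in first-aid kit (3 kg) lifts the total to 787 at 22 kg.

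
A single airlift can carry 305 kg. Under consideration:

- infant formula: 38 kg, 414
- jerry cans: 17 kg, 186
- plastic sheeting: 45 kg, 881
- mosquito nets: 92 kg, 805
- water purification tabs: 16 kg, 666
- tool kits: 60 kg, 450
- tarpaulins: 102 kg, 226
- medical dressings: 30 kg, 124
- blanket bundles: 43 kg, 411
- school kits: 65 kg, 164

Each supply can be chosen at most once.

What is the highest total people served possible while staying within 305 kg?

Filling by ratio: infant formula + jerry cans + plastic sheeting + mosquito nets + water purification tabs + medical dressings + blanket bundles for 3487, with 24 kg left unused.
Replace jerry cans and medical dressings with tool kits: the trade gains 140 net, giving 3627 at 294 kg.

3627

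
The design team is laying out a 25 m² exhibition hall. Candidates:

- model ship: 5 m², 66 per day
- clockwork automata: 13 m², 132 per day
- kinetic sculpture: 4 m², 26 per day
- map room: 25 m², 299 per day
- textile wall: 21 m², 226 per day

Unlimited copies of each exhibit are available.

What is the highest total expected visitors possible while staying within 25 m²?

5×model ship uses 25 of the 25 m² and totals 330.

330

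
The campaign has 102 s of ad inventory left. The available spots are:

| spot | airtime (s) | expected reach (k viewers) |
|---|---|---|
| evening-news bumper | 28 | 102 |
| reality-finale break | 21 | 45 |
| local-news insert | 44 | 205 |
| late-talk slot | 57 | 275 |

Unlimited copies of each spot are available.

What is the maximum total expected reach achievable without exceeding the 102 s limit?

Local-news insert + late-talk slot uses 101 of the 102 s and totals 480.

480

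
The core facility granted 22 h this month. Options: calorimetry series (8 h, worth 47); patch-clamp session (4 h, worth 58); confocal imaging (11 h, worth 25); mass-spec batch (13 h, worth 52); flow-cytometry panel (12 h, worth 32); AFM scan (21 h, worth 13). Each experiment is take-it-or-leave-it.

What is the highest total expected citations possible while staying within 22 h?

The ratio heuristic lands on calorimetry series + patch-clamp session (105) but leaves 10 h idle.
Replace calorimetry series with mass-spec batch: the trade gains 5 net, giving 110 at 17 h.
Nothing else within 22 h beats 110.

110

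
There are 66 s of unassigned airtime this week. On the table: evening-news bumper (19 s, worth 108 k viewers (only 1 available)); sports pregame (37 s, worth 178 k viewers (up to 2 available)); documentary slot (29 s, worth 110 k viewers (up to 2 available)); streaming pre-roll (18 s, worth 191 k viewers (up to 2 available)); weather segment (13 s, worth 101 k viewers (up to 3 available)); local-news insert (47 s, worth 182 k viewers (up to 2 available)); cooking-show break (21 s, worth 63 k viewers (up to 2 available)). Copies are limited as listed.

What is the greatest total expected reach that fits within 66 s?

2×streaming pre-roll + 2×weather segment uses 62 of the 66 s and totals 584.

584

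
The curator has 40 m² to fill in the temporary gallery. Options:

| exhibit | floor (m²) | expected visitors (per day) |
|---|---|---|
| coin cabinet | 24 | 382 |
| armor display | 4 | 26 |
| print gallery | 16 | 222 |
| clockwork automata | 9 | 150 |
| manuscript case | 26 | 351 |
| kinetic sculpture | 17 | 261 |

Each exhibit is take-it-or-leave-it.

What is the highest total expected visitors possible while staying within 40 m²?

Filling by ratio: coin cabinet + armor display + clockwork automata for 558, with 3 m² left unused.
Dropping armor display and clockwork automata frees 13 m²; slotting in print gallery (16 m²) lifts the total to 604 at 40 m².
Next best is coin cabinet + armor display + clockwork automata at 558 (37 m²) — short by 46.

604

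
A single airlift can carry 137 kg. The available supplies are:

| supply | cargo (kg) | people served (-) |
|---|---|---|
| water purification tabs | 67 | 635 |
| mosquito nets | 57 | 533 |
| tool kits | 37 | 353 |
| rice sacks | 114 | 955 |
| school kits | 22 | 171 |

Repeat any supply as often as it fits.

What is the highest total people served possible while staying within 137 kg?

The ratio heuristic lands on 3×tool kits + school kits (1230) but leaves 4 kg idle.
Replace 3×tool kits and school kits with 2×water purification tabs: the trade gains 40 net, giving 1270 at 134 kg.
Every other selection either busts 137 kg or fails to beat 1270.

1270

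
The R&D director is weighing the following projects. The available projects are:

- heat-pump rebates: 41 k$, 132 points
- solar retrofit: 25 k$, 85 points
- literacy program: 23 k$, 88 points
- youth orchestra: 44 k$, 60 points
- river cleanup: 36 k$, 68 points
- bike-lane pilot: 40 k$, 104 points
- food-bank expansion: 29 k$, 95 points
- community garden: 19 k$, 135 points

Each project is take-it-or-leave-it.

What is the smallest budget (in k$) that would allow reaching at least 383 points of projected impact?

96

Minimise k$ subject to total projected impact ≥ 383.
Taking solar retrofit + literacy program + food-bank expansion + community garden gives 403 (≥ 383) for 96 k$.
No combination under 96 k$ hits 383.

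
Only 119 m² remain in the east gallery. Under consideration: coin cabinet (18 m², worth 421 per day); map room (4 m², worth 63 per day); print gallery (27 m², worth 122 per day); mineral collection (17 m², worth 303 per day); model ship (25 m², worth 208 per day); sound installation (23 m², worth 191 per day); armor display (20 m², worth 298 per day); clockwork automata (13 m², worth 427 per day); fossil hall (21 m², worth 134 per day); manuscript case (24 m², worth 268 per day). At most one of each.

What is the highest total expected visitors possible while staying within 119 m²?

Ranking by ratio (expected visitors/m²): clockwork automata 32.85, coin cabinet 23.39, mineral collection 17.82, map room 15.75.
Best packing: coin cabinet + map room + mineral collection + sound installation + armor display + clockwork automata + manuscript case — 119 m², 1971 total.
Next best is coin cabinet + mineral collection + model ship + armor display + clockwork automata + manuscript case at 1925 (117 m²) — short by 46.

1971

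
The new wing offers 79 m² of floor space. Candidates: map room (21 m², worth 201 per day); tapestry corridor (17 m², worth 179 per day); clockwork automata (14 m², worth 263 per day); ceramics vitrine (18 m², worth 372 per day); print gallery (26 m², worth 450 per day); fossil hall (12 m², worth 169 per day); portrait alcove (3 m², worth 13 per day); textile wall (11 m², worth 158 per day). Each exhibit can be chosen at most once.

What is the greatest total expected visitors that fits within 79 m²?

1286

Taking the top-ratio exhibits first gives clockwork automata + ceramics vitrine + print gallery + portrait alcove + textile wall for 1256 (72 m²).
The 14 m² tied up in portrait alcove and textile wall is better spent on map room — total rises to 1286 (79 m²).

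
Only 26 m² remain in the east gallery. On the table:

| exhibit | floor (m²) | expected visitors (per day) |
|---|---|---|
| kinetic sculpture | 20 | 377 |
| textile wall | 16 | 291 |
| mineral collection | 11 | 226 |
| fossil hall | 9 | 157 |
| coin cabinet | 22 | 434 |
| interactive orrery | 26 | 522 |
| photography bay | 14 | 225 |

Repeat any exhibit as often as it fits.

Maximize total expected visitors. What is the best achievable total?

A density-first pass picks 2×mineral collection — 452 at 22 m².
Dropping 2×mineral collection frees 22 m²; slotting in interactive orrery (26 m²) lifts the total to 522 at 26 m².
Every other selection either busts 26 m² or fails to beat 522.

522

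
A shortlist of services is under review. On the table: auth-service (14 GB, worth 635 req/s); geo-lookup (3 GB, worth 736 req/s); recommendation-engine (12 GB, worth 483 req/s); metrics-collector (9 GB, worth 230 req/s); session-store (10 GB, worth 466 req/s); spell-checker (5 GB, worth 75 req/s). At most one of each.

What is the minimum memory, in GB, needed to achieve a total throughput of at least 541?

Minimise GB subject to total throughput ≥ 541.
geo-lookup: 736 throughput at 3 GB.
Below 3 GB the best achievable stays under 541.

3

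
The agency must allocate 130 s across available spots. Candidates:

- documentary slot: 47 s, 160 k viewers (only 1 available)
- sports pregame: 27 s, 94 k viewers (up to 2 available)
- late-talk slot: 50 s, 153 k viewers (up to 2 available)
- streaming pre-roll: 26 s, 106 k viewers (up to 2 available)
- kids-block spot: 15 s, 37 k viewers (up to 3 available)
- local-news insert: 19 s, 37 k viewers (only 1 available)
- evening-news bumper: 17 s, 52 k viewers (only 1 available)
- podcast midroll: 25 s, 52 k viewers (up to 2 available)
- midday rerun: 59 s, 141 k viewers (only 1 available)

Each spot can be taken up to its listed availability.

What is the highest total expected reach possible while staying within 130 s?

466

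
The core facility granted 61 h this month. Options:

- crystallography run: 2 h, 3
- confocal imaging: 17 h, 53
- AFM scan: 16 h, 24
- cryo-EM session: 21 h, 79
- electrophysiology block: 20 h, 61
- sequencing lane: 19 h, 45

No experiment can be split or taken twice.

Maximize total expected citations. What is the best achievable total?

196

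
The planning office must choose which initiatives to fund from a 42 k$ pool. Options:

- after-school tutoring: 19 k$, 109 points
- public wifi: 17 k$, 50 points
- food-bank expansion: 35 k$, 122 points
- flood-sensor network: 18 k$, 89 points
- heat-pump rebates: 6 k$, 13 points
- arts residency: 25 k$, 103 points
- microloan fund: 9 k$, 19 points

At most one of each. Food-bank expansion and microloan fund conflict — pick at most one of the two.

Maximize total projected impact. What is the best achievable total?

Density check — after-school tutoring 5.74, flood-sensor network 4.94, arts residency 4.12 are the best per k$.
The ratio ordering already packs tightly: after-school tutoring + flood-sensor network, 37 k$, 198.
Nothing else feasible within 42 k$ beats 198.

198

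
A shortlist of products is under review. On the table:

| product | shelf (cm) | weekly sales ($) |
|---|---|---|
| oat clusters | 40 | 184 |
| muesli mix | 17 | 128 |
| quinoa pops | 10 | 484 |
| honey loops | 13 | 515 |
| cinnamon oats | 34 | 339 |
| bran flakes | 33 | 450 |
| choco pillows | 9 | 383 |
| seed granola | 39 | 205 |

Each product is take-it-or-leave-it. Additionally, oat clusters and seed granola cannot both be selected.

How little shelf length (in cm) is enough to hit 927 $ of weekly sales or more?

Minimise cm subject to total weekly sales ≥ 927.
Taking quinoa pops + honey loops gives 999 (≥ 927) for 23 cm.
Any bundle with less than 23 cm falls short of 927.

23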